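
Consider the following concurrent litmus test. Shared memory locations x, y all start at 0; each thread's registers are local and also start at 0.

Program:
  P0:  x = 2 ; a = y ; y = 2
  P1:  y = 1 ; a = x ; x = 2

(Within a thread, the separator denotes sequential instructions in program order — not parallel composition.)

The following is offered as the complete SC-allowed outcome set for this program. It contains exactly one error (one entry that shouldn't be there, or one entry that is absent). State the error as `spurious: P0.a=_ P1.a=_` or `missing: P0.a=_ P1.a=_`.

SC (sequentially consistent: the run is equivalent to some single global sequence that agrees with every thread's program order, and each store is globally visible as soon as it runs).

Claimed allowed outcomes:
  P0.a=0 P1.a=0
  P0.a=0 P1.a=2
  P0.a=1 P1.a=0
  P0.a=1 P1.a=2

spurious: P0.a=0 P1.a=0

outcome vector order: (P0.a,P1.a)
SC (3): 0/2 1/0 1/2
claimed∖SC = {0/0}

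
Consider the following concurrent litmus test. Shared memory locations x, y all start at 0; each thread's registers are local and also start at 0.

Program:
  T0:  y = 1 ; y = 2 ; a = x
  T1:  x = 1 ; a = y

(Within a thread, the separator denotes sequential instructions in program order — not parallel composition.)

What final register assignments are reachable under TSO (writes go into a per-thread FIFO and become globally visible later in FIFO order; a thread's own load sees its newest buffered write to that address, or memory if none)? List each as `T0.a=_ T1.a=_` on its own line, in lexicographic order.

outcome vector order: (T0.a,T1.a)
|TSO outcomes| = 6

T0.a=0 T1.a=0
T0.a=0 T1.a=1
T0.a=0 T1.a=2
T0.a=1 T1.a=0
T0.a=1 T1.a=1
T0.a=1 T1.a=2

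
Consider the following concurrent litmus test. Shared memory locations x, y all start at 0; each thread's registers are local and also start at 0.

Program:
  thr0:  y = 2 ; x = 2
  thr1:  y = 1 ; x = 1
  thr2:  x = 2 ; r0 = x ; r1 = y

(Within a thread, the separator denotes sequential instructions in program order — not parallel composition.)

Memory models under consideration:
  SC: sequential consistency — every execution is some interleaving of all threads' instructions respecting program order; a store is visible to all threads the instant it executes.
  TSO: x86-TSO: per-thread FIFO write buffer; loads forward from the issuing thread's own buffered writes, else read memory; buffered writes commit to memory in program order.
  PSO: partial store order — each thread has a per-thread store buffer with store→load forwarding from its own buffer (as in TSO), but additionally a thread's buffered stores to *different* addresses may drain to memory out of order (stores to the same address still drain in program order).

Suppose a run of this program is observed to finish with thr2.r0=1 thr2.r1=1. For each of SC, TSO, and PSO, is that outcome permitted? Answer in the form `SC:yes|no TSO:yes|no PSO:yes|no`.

outcome vector order: (thr2.r0,thr2.r1)
SC (5): 1/1 1/2 2/0 2/1 2/2
TSO (5): 1/1 1/2 2/0 2/1 2/2
PSO (6): 1/0 1/1 1/2 2/0 2/1 2/2
target 1/1 ∈ {SC,TSO,PSO}

SC:yes TSO:yes PSO:yes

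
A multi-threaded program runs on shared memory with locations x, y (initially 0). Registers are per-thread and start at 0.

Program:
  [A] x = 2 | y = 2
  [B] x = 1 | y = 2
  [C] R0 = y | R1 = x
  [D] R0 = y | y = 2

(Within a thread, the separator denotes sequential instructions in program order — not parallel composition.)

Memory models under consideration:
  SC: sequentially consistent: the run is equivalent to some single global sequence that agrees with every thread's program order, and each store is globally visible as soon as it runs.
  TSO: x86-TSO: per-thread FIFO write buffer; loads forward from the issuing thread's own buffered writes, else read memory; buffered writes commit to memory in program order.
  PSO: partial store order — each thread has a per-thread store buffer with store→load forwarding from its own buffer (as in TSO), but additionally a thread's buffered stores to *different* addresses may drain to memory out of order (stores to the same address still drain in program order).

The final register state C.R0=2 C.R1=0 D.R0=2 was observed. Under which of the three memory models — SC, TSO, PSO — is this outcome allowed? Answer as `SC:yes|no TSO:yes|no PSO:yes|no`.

SC:no TSO:no PSO:yes

outcome vector order: (C.R0,C.R1,D.R0)
SC (11): (0,0,0); (0,0,2); (0,1,0); (0,1,2); (0,2,0); (0,2,2); (2,0,0); (2,1,0); (2,1,2); (2,2,0); (2,2,2)
TSO (11): (0,0,0); (0,0,2); (0,1,0); (0,1,2); (0,2,0); (0,2,2); (2,0,0); (2,1,0); (2,1,2); (2,2,0); (2,2,2)
PSO (12): (0,0,0); (0,0,2); (0,1,0); (0,1,2); (0,2,0); (0,2,2); (2,0,0); (2,0,2); (2,1,0); (2,1,2); (2,2,0); (2,2,2)
target (2,0,2) ∈ {PSO}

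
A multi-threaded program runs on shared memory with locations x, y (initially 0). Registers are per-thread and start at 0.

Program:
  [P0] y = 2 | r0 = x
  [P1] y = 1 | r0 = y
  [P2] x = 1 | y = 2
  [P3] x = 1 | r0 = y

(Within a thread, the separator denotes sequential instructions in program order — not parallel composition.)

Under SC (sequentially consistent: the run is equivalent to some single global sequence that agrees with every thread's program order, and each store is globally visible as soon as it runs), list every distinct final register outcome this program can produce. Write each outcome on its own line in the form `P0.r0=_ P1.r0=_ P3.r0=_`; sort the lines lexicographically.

outcome vector order: (P0.r0,P1.r0,P3.r0)
|SC outcomes| = 10

P0.r0=0 P1.r0=1 P3.r0=1
P0.r0=0 P1.r0=1 P3.r0=2
P0.r0=0 P1.r0=2 P3.r0=1
P0.r0=0 P1.r0=2 P3.r0=2
P0.r0=1 P1.r0=1 P3.r0=0
P0.r0=1 P1.r0=1 P3.r0=1
P0.r0=1 P1.r0=1 P3.r0=2
P0.r0=1 P1.r0=2 P3.r0=0
P0.r0=1 P1.r0=2 P3.r0=1
P0.r0=1 P1.r0=2 P3.r0=2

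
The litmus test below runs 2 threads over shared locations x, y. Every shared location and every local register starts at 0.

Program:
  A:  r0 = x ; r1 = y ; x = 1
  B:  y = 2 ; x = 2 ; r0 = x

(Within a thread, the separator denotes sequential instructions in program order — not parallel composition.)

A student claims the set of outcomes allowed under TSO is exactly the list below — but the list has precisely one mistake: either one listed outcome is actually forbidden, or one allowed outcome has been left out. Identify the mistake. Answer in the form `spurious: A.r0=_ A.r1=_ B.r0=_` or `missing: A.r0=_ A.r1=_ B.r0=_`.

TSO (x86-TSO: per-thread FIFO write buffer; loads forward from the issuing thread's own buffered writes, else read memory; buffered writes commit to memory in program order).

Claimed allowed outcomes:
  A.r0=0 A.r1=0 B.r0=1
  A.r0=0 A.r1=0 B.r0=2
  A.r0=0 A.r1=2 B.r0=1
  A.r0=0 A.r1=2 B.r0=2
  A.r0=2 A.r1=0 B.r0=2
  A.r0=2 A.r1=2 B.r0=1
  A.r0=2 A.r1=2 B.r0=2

outcome vector order: (A.r0,A.r1,B.r0)
under TSO → <0 0 1> <0 0 2> <0 2 1> <0 2 2> <2 2 1> <2 2 2>
claimed∖TSO = {<2 0 2>}

spurious: A.r0=2 A.r1=0 B.r0=2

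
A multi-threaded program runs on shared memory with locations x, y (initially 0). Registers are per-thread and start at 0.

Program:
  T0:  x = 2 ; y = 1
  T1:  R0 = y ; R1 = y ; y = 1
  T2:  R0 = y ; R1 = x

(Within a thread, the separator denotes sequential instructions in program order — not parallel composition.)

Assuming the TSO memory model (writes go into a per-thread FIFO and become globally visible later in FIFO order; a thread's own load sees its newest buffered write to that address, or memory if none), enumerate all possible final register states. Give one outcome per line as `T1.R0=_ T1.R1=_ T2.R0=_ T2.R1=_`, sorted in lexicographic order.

outcome vector order: (T1.R0,T1.R1,T2.R0,T2.R1)
|TSO outcomes| = 10

T1.R0=0 T1.R1=0 T2.R0=0 T2.R1=0
T1.R0=0 T1.R1=0 T2.R0=0 T2.R1=2
T1.R0=0 T1.R1=0 T2.R0=1 T2.R1=0
T1.R0=0 T1.R1=0 T2.R0=1 T2.R1=2
T1.R0=0 T1.R1=1 T2.R0=0 T2.R1=0
T1.R0=0 T1.R1=1 T2.R0=0 T2.R1=2
T1.R0=0 T1.R1=1 T2.R0=1 T2.R1=2
T1.R0=1 T1.R1=1 T2.R0=0 T2.R1=0
T1.R0=1 T1.R1=1 T2.R0=0 T2.R1=2
T1.R0=1 T1.R1=1 T2.R0=1 T2.R1=2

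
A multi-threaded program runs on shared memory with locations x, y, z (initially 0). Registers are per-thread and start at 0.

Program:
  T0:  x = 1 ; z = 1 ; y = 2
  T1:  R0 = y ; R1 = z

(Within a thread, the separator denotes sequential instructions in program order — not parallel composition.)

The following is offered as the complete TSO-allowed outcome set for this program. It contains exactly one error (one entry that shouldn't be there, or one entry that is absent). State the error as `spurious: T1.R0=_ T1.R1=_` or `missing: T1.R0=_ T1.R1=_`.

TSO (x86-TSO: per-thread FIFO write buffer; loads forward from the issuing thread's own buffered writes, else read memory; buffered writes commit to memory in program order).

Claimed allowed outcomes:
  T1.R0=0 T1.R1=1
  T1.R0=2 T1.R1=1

missing: T1.R0=0 T1.R1=0

outcome vector order: (T1.R0,T1.R1)
[TSO] allowed = {00, 01, 21}
TSO∖claimed = {00}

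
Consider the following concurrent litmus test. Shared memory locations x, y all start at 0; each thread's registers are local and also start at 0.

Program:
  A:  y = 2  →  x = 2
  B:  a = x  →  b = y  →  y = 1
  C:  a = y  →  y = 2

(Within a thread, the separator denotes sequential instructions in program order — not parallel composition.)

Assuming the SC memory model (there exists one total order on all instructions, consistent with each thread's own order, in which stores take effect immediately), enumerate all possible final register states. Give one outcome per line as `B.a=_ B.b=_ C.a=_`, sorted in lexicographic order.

B.a=0 B.b=0 C.a=0
B.a=0 B.b=0 C.a=1
B.a=0 B.b=0 C.a=2
B.a=0 B.b=2 C.a=0
B.a=0 B.b=2 C.a=1
B.a=0 B.b=2 C.a=2
B.a=2 B.b=2 C.a=0
B.a=2 B.b=2 C.a=1
B.a=2 B.b=2 C.a=2

outcome vector order: (B.a,B.b,C.a)
|SC outcomes| = 9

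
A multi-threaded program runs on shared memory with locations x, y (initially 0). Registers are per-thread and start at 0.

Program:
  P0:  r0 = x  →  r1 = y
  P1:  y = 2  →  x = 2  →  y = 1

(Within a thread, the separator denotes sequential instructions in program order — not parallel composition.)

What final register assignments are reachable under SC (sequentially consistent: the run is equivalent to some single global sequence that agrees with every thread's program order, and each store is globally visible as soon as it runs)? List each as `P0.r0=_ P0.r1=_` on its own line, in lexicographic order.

outcome vector order: (P0.r0,P0.r1)
|SC outcomes| = 5

P0.r0=0 P0.r1=0
P0.r0=0 P0.r1=1
P0.r0=0 P0.r1=2
P0.r0=2 P0.r1=1
P0.r0=2 P0.r1=2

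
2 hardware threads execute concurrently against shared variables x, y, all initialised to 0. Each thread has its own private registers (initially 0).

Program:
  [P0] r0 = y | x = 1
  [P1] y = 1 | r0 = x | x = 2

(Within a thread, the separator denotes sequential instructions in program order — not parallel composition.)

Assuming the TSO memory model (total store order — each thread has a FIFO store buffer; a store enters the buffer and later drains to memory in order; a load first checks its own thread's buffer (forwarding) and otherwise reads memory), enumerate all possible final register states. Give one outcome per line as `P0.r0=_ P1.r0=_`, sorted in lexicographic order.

outcome vector order: (P0.r0,P1.r0)
|TSO outcomes| = 4

P0.r0=0 P1.r0=0
P0.r0=0 P1.r0=1
P0.r0=1 P1.r0=0
P0.r0=1 P1.r0=1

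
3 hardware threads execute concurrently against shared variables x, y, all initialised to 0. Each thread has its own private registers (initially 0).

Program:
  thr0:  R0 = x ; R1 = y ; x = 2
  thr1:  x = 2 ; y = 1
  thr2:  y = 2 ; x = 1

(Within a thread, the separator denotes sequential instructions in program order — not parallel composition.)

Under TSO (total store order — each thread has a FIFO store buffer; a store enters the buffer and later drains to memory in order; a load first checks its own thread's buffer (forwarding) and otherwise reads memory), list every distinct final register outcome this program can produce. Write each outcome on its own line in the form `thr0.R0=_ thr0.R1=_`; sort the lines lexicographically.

outcome vector order: (thr0.R0,thr0.R1)
|TSO outcomes| = 8

thr0.R0=0 thr0.R1=0
thr0.R0=0 thr0.R1=1
thr0.R0=0 thr0.R1=2
thr0.R0=1 thr0.R1=1
thr0.R0=1 thr0.R1=2
thr0.R0=2 thr0.R1=0
thr0.R0=2 thr0.R1=1
thr0.R0=2 thr0.R1=2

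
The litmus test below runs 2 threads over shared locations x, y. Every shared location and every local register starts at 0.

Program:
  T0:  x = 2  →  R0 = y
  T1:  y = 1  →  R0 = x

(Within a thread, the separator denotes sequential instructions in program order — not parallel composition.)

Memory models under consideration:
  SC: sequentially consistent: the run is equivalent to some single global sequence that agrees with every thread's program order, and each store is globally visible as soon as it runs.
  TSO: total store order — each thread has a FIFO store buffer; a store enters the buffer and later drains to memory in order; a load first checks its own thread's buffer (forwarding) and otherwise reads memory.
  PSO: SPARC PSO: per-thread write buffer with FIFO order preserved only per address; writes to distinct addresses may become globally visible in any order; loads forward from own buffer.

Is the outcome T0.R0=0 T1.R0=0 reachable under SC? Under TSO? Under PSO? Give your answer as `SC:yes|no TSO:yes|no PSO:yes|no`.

outcome vector order: (T0.R0,T1.R0)
SC: 3 outcomes — {<0 2> <1 0> <1 2>}
TSO: 4 outcomes — {<0 0> <0 2> <1 0> <1 2>}
PSO: 4 outcomes — {<0 0> <0 2> <1 0> <1 2>}
target <0 0> ∈ {TSO,PSO}

SC:no TSO:yes PSO:yes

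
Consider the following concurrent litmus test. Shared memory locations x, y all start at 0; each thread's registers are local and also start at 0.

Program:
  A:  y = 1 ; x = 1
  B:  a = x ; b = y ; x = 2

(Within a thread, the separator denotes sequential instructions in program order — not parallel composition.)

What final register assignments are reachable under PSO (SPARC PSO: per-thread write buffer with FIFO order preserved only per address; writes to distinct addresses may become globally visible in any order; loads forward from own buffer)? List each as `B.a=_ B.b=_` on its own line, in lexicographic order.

B.a=0 B.b=0
B.a=0 B.b=1
B.a=1 B.b=0
B.a=1 B.b=1

outcome vector order: (B.a,B.b)
|PSO outcomes| = 4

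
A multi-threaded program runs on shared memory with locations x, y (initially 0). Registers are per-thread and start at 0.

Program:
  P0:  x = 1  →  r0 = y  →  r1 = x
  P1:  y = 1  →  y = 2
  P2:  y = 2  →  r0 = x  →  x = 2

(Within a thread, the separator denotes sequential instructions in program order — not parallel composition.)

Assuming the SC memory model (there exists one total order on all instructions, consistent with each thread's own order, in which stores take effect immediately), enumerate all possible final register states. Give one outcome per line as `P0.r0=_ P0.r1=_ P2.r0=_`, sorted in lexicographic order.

P0.r0=0 P0.r1=1 P2.r0=1
P0.r0=0 P0.r1=2 P2.r0=1
P0.r0=1 P0.r1=1 P2.r0=0
P0.r0=1 P0.r1=1 P2.r0=1
P0.r0=1 P0.r1=2 P2.r0=0
P0.r0=1 P0.r1=2 P2.r0=1
P0.r0=2 P0.r1=1 P2.r0=0
P0.r0=2 P0.r1=1 P2.r0=1
P0.r0=2 P0.r1=2 P2.r0=0
P0.r0=2 P0.r1=2 P2.r0=1

outcome vector order: (P0.r0,P0.r1,P2.r0)
|SC outcomes| = 10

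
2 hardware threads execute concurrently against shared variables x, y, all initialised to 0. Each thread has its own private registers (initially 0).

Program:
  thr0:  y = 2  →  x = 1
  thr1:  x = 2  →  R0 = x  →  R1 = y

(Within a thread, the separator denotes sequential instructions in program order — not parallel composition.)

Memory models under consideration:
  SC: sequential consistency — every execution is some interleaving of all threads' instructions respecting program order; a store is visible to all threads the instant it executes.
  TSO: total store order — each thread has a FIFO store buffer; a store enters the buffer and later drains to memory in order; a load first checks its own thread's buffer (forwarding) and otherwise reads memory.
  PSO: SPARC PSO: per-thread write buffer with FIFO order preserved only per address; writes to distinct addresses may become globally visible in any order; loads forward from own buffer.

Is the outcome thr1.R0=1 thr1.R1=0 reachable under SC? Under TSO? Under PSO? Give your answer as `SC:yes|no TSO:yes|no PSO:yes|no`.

SC:no TSO:no PSO:yes

outcome vector order: (thr1.R0,thr1.R1)
[SC] allowed = {12 20 22}
[TSO] allowed = {12 20 22}
[PSO] allowed = {10 12 20 22}
target 10 ∈ {PSO}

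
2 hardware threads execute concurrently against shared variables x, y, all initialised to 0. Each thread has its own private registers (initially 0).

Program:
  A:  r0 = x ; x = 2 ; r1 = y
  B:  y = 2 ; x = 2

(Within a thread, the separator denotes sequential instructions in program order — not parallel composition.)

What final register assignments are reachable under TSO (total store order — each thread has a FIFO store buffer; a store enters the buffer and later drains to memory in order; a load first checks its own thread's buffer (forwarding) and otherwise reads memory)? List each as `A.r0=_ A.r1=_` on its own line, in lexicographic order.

outcome vector order: (A.r0,A.r1)
|TSO outcomes| = 3

A.r0=0 A.r1=0
A.r0=0 A.r1=2
A.r0=2 A.r1=2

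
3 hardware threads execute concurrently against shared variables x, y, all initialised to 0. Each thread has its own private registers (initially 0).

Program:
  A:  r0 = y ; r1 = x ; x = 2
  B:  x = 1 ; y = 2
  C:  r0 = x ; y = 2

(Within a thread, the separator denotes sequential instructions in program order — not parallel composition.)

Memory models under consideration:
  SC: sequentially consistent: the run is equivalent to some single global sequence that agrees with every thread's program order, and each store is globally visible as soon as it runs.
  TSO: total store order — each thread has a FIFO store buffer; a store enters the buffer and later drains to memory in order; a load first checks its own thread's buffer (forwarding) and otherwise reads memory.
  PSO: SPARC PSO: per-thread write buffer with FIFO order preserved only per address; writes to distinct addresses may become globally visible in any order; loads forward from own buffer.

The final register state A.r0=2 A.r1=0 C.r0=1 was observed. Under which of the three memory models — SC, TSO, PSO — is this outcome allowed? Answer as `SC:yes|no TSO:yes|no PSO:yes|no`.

outcome vector order: (A.r0,A.r1,C.r0)
[SC] allowed = {(0,0,0) (0,0,1) (0,0,2) (0,1,0) (0,1,1) (0,1,2) (2,0,0) (2,1,0) (2,1,1) (2,1,2)}
[TSO] allowed = {(0,0,0) (0,0,1) (0,0,2) (0,1,0) (0,1,1) (0,1,2) (2,0,0) (2,1,0) (2,1,1) (2,1,2)}
[PSO] allowed = {(0,0,0) (0,0,1) (0,0,2) (0,1,0) (0,1,1) (0,1,2) (2,0,0) (2,0,1) (2,0,2) (2,1,0) (2,1,1) (2,1,2)}
target (2,0,1) ∈ {PSO}

SC:no TSO:no PSO:yes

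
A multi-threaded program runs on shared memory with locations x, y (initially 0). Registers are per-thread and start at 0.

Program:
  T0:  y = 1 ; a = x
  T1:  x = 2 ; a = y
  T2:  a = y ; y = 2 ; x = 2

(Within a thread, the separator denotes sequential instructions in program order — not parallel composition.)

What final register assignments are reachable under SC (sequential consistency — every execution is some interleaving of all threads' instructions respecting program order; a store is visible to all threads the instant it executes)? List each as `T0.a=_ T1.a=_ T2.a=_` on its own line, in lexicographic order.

outcome vector order: (T0.a,T1.a,T2.a)
|SC outcomes| = 10

T0.a=0 T1.a=1 T2.a=0
T0.a=0 T1.a=1 T2.a=1
T0.a=0 T1.a=2 T2.a=0
T0.a=0 T1.a=2 T2.a=1
T0.a=2 T1.a=0 T2.a=0
T0.a=2 T1.a=0 T2.a=1
T0.a=2 T1.a=1 T2.a=0
T0.a=2 T1.a=1 T2.a=1
T0.a=2 T1.a=2 T2.a=0
T0.a=2 T1.a=2 T2.a=1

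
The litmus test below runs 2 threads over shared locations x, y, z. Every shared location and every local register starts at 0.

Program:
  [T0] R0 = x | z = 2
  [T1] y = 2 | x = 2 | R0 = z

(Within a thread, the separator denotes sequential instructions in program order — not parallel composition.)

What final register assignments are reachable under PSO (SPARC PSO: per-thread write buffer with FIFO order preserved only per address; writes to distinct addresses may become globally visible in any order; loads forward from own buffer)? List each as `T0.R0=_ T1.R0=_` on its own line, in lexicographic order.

outcome vector order: (T0.R0,T1.R0)
|PSO outcomes| = 4

T0.R0=0 T1.R0=0
T0.R0=0 T1.R0=2
T0.R0=2 T1.R0=0
T0.R0=2 T1.R0=2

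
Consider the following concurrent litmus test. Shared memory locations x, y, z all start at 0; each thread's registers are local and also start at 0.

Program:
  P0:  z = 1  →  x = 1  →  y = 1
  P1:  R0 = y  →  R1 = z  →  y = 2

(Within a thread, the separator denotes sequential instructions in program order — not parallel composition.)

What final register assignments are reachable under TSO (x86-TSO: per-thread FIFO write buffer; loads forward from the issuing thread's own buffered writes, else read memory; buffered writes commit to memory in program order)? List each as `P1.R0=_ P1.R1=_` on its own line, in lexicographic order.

outcome vector order: (P1.R0,P1.R1)
|TSO outcomes| = 3

P1.R0=0 P1.R1=0
P1.R0=0 P1.R1=1
P1.R0=1 P1.R1=1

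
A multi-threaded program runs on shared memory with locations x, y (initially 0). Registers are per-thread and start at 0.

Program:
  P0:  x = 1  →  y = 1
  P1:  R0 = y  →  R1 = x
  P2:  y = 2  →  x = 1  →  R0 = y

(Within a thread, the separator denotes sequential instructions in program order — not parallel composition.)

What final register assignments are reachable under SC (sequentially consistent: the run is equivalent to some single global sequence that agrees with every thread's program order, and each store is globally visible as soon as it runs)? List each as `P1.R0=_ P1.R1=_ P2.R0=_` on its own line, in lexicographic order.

P1.R0=0 P1.R1=0 P2.R0=1
P1.R0=0 P1.R1=0 P2.R0=2
P1.R0=0 P1.R1=1 P2.R0=1
P1.R0=0 P1.R1=1 P2.R0=2
P1.R0=1 P1.R1=1 P2.R0=1
P1.R0=1 P1.R1=1 P2.R0=2
P1.R0=2 P1.R1=0 P2.R0=1
P1.R0=2 P1.R1=0 P2.R0=2
P1.R0=2 P1.R1=1 P2.R0=1
P1.R0=2 P1.R1=1 P2.R0=2

outcome vector order: (P1.R0,P1.R1,P2.R0)
|SC outcomes| = 10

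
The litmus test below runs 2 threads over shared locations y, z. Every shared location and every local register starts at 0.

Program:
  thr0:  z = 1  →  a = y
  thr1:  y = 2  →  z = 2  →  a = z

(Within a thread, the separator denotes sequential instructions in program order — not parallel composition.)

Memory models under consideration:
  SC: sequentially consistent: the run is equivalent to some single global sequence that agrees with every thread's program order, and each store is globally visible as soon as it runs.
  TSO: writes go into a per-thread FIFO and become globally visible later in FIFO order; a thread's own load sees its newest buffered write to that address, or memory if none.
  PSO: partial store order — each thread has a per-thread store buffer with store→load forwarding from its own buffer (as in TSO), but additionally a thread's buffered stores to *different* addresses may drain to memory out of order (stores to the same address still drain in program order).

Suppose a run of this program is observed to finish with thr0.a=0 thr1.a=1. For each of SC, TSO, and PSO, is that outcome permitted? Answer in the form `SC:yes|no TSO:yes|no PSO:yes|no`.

outcome vector order: (thr0.a,thr1.a)
under SC → <0 2>; <2 1>; <2 2>
under TSO → <0 1>; <0 2>; <2 1>; <2 2>
under PSO → <0 1>; <0 2>; <2 1>; <2 2>
target <0 1> ∈ {TSO,PSO}

SC:no TSO:yes PSO:yes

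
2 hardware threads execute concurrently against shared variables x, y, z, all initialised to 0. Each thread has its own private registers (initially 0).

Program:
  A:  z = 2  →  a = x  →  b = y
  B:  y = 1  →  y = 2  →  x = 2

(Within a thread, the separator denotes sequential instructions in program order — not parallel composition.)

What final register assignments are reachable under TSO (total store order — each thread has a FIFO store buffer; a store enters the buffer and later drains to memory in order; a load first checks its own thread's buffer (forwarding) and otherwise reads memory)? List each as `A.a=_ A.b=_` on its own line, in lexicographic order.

A.a=0 A.b=0
A.a=0 A.b=1
A.a=0 A.b=2
A.a=2 A.b=2

outcome vector order: (A.a,A.b)
|TSO outcomes| = 4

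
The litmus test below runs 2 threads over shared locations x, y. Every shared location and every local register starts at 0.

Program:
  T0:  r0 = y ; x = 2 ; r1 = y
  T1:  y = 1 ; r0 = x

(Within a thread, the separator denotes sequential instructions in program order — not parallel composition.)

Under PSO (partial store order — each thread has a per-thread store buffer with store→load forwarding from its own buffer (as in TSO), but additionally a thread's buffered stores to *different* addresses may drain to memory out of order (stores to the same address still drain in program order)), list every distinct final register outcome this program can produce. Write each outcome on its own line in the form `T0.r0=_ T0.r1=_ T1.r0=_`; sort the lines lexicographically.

outcome vector order: (T0.r0,T0.r1,T1.r0)
|PSO outcomes| = 6

T0.r0=0 T0.r1=0 T1.r0=0
T0.r0=0 T0.r1=0 T1.r0=2
T0.r0=0 T0.r1=1 T1.r0=0
T0.r0=0 T0.r1=1 T1.r0=2
T0.r0=1 T0.r1=1 T1.r0=0
T0.r0=1 T0.r1=1 T1.r0=2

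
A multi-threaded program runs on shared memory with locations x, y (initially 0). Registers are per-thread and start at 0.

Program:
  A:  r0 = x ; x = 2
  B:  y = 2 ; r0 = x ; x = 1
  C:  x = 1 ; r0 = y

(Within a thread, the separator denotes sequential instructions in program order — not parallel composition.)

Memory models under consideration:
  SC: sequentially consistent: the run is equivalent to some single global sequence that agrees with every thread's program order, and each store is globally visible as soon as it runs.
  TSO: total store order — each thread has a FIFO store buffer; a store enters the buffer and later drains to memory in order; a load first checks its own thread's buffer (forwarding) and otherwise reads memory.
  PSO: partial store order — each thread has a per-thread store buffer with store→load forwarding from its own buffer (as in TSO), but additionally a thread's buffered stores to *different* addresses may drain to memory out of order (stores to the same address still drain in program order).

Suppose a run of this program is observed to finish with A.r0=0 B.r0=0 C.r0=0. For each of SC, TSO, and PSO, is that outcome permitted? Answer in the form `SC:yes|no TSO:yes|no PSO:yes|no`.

outcome vector order: (A.r0,B.r0,C.r0)
SC (10): 0/0/2; 0/1/0; 0/1/2; 0/2/0; 0/2/2; 1/0/2; 1/1/0; 1/1/2; 1/2/0; 1/2/2
TSO (12): 0/0/0; 0/0/2; 0/1/0; 0/1/2; 0/2/0; 0/2/2; 1/0/0; 1/0/2; 1/1/0; 1/1/2; 1/2/0; 1/2/2
PSO (12): 0/0/0; 0/0/2; 0/1/0; 0/1/2; 0/2/0; 0/2/2; 1/0/0; 1/0/2; 1/1/0; 1/1/2; 1/2/0; 1/2/2
target 0/0/0 ∈ {TSO,PSO}

SC:no TSO:yes PSO:yes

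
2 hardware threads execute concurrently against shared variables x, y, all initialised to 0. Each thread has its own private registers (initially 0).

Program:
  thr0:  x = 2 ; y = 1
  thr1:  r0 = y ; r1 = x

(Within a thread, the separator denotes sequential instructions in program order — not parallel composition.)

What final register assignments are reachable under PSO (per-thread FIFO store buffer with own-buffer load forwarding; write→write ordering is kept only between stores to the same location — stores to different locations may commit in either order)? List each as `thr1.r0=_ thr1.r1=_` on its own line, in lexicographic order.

outcome vector order: (thr1.r0,thr1.r1)
|PSO outcomes| = 4

thr1.r0=0 thr1.r1=0
thr1.r0=0 thr1.r1=2
thr1.r0=1 thr1.r1=0
thr1.r0=1 thr1.r1=2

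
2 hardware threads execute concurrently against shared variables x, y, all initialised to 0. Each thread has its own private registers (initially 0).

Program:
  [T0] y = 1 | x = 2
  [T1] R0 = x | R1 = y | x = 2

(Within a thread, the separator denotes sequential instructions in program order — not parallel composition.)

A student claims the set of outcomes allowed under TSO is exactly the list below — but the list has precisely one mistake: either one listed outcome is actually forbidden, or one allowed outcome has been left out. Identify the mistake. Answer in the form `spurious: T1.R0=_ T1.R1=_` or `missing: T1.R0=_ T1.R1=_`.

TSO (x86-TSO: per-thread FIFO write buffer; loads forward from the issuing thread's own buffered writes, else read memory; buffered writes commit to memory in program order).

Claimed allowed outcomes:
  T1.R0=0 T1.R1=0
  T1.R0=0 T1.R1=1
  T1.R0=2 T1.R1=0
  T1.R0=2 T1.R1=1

outcome vector order: (T1.R0,T1.R1)
under TSO → 0/0; 0/1; 2/1
claimed∖TSO = {2/0}

spurious: T1.R0=2 T1.R1=0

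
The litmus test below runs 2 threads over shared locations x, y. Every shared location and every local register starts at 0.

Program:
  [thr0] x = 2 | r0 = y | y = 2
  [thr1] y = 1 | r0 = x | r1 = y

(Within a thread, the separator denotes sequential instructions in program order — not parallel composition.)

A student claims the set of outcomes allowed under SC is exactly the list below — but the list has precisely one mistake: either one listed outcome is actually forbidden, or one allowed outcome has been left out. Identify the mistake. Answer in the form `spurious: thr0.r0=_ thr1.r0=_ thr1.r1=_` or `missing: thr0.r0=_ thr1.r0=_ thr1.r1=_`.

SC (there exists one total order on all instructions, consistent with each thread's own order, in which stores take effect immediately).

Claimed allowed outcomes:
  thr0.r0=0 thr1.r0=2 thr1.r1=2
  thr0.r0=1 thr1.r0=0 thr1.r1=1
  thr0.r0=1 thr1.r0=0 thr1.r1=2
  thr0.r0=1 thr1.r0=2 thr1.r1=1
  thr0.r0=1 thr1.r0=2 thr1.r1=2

outcome vector order: (thr0.r0,thr1.r0,thr1.r1)
SC: 6 outcomes — {<0 2 1> <0 2 2> <1 0 1> <1 0 2> <1 2 1> <1 2 2>}
SC∖claimed = {<0 2 1>}

missing: thr0.r0=0 thr1.r0=2 thr1.r1=1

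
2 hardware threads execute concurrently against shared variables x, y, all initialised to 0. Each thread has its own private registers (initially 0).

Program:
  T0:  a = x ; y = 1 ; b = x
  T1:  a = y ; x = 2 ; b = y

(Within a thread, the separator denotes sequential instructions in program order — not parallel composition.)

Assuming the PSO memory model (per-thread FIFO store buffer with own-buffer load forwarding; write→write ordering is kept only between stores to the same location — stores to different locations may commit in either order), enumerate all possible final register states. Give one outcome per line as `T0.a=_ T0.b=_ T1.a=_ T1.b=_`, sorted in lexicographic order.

T0.a=0 T0.b=0 T1.a=0 T1.b=0
T0.a=0 T0.b=0 T1.a=0 T1.b=1
T0.a=0 T0.b=0 T1.a=1 T1.b=1
T0.a=0 T0.b=2 T1.a=0 T1.b=0
T0.a=0 T0.b=2 T1.a=0 T1.b=1
T0.a=0 T0.b=2 T1.a=1 T1.b=1
T0.a=2 T0.b=2 T1.a=0 T1.b=0
T0.a=2 T0.b=2 T1.a=0 T1.b=1

outcome vector order: (T0.a,T0.b,T1.a,T1.b)
|PSO outcomes| = 8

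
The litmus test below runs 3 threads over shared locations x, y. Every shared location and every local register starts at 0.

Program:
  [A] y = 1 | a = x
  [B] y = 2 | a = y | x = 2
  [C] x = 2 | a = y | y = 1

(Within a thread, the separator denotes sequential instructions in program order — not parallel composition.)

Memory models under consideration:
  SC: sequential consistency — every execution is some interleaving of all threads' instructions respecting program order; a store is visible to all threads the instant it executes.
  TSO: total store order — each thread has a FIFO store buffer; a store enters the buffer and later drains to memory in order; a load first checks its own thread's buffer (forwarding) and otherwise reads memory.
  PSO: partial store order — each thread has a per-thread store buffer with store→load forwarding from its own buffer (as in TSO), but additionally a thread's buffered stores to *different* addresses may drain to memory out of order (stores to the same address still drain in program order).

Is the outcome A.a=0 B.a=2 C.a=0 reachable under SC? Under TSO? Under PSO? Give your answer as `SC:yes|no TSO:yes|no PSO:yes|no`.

SC:no TSO:yes PSO:yes

outcome vector order: (A.a,B.a,C.a)
SC: 10 outcomes — {(0,1,1), (0,1,2), (0,2,1), (0,2,2), (2,1,0), (2,1,1), (2,1,2), (2,2,0), (2,2,1), (2,2,2)}
TSO: 12 outcomes — {(0,1,0), (0,1,1), (0,1,2), (0,2,0), (0,2,1), (0,2,2), (2,1,0), (2,1,1), (2,1,2), (2,2,0), (2,2,1), (2,2,2)}
PSO: 12 outcomes — {(0,1,0), (0,1,1), (0,1,2), (0,2,0), (0,2,1), (0,2,2), (2,1,0), (2,1,1), (2,1,2), (2,2,0), (2,2,1), (2,2,2)}
target (0,2,0) ∈ {TSO,PSO}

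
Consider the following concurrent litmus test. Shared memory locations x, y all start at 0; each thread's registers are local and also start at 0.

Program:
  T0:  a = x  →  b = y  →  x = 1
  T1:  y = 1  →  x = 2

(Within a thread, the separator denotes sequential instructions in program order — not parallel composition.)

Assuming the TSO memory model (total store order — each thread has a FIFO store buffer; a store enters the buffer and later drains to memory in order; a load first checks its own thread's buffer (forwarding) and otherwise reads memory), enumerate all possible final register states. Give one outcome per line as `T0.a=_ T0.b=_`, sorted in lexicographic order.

outcome vector order: (T0.a,T0.b)
|TSO outcomes| = 3

T0.a=0 T0.b=0
T0.a=0 T0.b=1
T0.a=2 T0.b=1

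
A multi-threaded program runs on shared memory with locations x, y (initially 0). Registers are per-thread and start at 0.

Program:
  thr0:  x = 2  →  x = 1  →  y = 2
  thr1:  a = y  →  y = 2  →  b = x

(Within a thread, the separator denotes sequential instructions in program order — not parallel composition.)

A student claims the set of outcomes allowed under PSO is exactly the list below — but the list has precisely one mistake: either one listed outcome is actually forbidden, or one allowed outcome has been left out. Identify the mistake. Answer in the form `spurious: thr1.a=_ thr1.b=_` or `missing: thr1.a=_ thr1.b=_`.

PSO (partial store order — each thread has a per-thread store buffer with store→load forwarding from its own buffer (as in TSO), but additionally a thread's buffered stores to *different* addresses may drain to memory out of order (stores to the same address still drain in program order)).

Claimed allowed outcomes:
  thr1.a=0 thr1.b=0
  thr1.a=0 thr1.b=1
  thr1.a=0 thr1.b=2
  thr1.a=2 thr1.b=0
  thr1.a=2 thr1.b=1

outcome vector order: (thr1.a,thr1.b)
[PSO] allowed = {(0,0) (0,1) (0,2) (2,0) (2,1) (2,2)}
PSO∖claimed = {(2,2)}

missing: thr1.a=2 thr1.b=2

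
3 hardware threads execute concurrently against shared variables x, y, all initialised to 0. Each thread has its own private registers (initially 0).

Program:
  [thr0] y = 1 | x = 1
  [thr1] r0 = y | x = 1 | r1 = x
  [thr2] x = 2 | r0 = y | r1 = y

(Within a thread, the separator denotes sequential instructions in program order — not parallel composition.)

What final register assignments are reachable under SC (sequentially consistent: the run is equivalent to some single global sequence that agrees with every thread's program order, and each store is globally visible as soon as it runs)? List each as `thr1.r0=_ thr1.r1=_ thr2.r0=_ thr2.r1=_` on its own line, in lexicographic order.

thr1.r0=0 thr1.r1=1 thr2.r0=0 thr2.r1=0
thr1.r0=0 thr1.r1=1 thr2.r0=0 thr2.r1=1
thr1.r0=0 thr1.r1=1 thr2.r0=1 thr2.r1=1
thr1.r0=0 thr1.r1=2 thr2.r0=0 thr2.r1=0
thr1.r0=0 thr1.r1=2 thr2.r0=0 thr2.r1=1
thr1.r0=0 thr1.r1=2 thr2.r0=1 thr2.r1=1
thr1.r0=1 thr1.r1=1 thr2.r0=0 thr2.r1=0
thr1.r0=1 thr1.r1=1 thr2.r0=0 thr2.r1=1
thr1.r0=1 thr1.r1=1 thr2.r0=1 thr2.r1=1
thr1.r0=1 thr1.r1=2 thr2.r0=1 thr2.r1=1

outcome vector order: (thr1.r0,thr1.r1,thr2.r0,thr2.r1)
|SC outcomes| = 10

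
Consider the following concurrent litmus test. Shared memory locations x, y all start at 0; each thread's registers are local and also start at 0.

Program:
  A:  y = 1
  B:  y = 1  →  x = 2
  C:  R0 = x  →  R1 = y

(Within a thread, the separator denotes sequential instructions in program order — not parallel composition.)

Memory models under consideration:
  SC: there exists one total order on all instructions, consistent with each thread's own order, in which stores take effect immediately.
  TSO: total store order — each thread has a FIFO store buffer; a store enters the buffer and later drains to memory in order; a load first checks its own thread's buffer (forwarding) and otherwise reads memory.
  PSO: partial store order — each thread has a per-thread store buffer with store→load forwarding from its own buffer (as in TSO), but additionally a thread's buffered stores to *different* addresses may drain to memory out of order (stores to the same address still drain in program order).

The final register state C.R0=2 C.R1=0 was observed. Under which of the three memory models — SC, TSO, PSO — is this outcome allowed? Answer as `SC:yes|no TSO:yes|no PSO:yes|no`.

outcome vector order: (C.R0,C.R1)
SC: 3 outcomes — {<0 0> <0 1> <2 1>}
TSO: 3 outcomes — {<0 0> <0 1> <2 1>}
PSO: 4 outcomes — {<0 0> <0 1> <2 0> <2 1>}
target <2 0> ∈ {PSO}

SC:no TSO:no PSO:yes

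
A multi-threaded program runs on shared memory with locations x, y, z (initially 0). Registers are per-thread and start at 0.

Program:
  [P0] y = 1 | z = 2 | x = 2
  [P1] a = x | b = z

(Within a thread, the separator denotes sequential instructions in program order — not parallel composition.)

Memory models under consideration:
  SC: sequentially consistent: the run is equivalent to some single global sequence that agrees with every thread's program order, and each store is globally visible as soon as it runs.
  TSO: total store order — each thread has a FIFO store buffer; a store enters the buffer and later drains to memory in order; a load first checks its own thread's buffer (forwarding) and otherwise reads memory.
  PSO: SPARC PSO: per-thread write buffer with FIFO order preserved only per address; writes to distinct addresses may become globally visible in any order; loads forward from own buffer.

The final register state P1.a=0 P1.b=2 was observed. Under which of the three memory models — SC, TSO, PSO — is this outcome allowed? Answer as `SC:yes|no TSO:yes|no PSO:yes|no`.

SC:yes TSO:yes PSO:yes

outcome vector order: (P1.a,P1.b)
SC (3): 00 02 22
TSO (3): 00 02 22
PSO (4): 00 02 20 22
target 02 ∈ {SC,TSO,PSO}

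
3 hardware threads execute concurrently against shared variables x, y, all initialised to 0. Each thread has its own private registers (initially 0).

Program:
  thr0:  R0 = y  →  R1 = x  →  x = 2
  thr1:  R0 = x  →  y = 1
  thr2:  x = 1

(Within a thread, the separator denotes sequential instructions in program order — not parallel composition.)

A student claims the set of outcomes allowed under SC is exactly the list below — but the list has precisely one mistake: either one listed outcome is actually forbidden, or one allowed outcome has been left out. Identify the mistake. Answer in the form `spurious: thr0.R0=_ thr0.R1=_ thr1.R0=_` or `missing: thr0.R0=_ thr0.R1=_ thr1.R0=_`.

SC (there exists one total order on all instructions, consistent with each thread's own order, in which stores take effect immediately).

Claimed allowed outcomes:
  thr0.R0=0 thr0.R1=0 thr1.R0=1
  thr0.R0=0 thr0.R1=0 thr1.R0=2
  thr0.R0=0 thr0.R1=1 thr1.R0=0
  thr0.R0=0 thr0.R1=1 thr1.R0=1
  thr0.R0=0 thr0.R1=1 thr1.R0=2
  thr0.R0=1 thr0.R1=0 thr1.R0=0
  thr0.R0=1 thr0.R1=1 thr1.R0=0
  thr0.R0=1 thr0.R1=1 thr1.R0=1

outcome vector order: (thr0.R0,thr0.R1,thr1.R0)
SC: 9 outcomes — {0/0/0, 0/0/1, 0/0/2, 0/1/0, 0/1/1, 0/1/2, 1/0/0, 1/1/0, 1/1/1}
SC∖claimed = {0/0/0}

missing: thr0.R0=0 thr0.R1=0 thr1.R0=0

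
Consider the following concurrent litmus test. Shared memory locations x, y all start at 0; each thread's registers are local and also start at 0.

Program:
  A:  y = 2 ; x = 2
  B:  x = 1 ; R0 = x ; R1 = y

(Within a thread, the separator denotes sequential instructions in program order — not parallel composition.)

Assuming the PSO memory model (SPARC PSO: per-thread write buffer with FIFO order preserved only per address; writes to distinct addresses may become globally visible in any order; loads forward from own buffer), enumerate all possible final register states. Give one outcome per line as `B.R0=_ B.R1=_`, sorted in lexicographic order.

B.R0=1 B.R1=0
B.R0=1 B.R1=2
B.R0=2 B.R1=0
B.R0=2 B.R1=2

outcome vector order: (B.R0,B.R1)
|PSO outcomes| = 4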